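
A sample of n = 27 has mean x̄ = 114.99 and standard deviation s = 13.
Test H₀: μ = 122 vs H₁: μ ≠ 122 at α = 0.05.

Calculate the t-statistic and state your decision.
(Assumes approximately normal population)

df = n - 1 = 26
SE = s/√n = 13/√27 = 2.5019
t = (x̄ - μ₀)/SE = (114.99 - 122)/2.5019 = -2.8019
Critical value: t_{0.025,26} = ±2.056
p-value ≈ 0.0095
Decision: reject H₀

Answer: t = -2.8019, reject H₀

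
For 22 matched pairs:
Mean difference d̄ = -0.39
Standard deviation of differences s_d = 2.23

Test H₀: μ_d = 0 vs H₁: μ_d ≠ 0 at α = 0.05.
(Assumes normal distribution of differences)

Answer: t = -0.8204, fail to reject H₀

Derivation:
df = n - 1 = 21
SE = s_d/√n = 2.23/√22 = 0.4754
t = d̄/SE = -0.39/0.4754 = -0.8204
Critical value: t_{0.025,21} = ±2.080
p-value ≈ 0.4212
Decision: fail to reject H₀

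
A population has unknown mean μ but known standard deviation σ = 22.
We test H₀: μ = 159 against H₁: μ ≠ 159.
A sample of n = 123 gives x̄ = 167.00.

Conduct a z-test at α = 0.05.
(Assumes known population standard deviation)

Answer: z = 4.0329, reject H₀

Derivation:
Standard error: SE = σ/√n = 22/√123 = 1.9837
z-statistic: z = (x̄ - μ₀)/SE = (167.00 - 159)/1.9837 = 4.0329
Critical value: ±1.960
p-value = 0.0001
Decision: reject H₀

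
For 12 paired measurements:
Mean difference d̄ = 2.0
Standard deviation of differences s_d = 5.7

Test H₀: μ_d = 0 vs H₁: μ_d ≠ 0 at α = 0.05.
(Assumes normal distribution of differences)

df = n - 1 = 11
SE = s_d/√n = 5.7/√12 = 1.6454
t = d̄/SE = 2.0/1.6454 = 1.2155
Critical value: t_{0.025,11} = ±2.201
p-value ≈ 0.2496
Decision: fail to reject H₀

Answer: t = 1.2155, fail to reject H₀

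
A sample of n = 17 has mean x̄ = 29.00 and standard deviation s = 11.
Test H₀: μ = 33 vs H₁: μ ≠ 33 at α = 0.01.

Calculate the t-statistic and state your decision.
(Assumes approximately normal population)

Answer: t = -1.4993, fail to reject H₀

Derivation:
df = n - 1 = 16
SE = s/√n = 11/√17 = 2.6679
t = (x̄ - μ₀)/SE = (29.00 - 33)/2.6679 = -1.4993
Critical value: t_{0.005,16} = ±2.921
p-value ≈ 0.1533
Decision: fail to reject H₀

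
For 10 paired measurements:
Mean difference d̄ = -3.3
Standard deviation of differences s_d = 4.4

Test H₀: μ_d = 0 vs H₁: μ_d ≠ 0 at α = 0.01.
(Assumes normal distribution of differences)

df = n - 1 = 9
SE = s_d/√n = 4.4/√10 = 1.3914
t = d̄/SE = -3.3/1.3914 = -2.3717
Critical value: t_{0.005,9} = ±3.250
p-value ≈ 0.0418
Decision: fail to reject H₀

Answer: t = -2.3717, fail to reject H₀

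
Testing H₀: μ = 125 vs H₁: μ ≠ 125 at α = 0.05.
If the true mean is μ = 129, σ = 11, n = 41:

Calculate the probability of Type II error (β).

SE = σ/√n = 11/√41 = 1.7179
Critical values: μ₀ ± z_0.025×SE = 125 ± 1.960×1.7179
Acceptance region: (121.6329, 128.3671)
Under H₁ (μ = 129): z_high = (128.3671 - 129)/1.7179 = -0.3684, z_low = (121.6329 - 129)/1.7179 = -4.2884
β = P(not reject | H₁) = Φ(-0.3684) - Φ(-4.2884) ≈ 0.3563

Answer: β ≈ 0.3563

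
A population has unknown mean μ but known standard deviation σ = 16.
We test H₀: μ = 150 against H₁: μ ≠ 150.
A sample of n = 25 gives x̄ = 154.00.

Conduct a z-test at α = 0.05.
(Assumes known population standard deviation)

Standard error: SE = σ/√n = 16/√25 = 3.2000
z-statistic: z = (x̄ - μ₀)/SE = (154.00 - 150)/3.2000 = 1.2500
Critical value: ±1.960
p-value = 0.2113
Decision: fail to reject H₀

Answer: z = 1.2500, fail to reject H₀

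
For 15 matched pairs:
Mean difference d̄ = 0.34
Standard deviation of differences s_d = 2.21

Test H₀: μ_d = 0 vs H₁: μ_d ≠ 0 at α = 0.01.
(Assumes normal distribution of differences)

Answer: t = 0.5959, fail to reject H₀

Derivation:
df = n - 1 = 14
SE = s_d/√n = 2.21/√15 = 0.5706
t = d̄/SE = 0.34/0.5706 = 0.5959
Critical value: t_{0.005,14} = ±2.977
p-value ≈ 0.5608
Decision: fail to reject H₀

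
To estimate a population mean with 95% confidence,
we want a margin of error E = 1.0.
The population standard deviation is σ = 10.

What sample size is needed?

z_0.025 = 1.960
n = (z×σ/E)² = (1.960×10/1.0)²
n = 384.1600
Round up: n = 385

Answer: n = 385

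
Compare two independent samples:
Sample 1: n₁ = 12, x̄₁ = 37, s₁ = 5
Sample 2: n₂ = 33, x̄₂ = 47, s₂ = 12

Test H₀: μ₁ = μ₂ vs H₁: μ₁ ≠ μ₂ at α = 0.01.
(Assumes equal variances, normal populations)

Answer: t = -2.7837, reject H₀

Derivation:
Pooled variance: s²_p = [11×5² + 32×12²]/(43) = 113.5581
s_p = 10.6564
SE = s_p×√(1/n₁ + 1/n₂) = 10.6564×√(1/12 + 1/33) = 3.5923
t = (x̄₁ - x̄₂)/SE = (37 - 47)/3.5923 = -2.7837
df = 43, t-critical = ±2.695
Decision: reject H₀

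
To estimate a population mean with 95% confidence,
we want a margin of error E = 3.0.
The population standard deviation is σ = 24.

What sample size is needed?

Answer: n = 246

Derivation:
z_0.025 = 1.960
n = (z×σ/E)² = (1.960×24/3.0)²
n = 245.8624
Round up: n = 246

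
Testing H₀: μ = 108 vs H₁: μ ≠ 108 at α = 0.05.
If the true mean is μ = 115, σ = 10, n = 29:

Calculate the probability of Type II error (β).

SE = σ/√n = 10/√29 = 1.8570
Critical values: μ₀ ± z_0.025×SE = 108 ± 1.960×1.8570
Acceptance region: (104.3603, 111.6397)
Under H₁ (μ = 115): z_high = (111.6397 - 115)/1.8570 = -1.8095, z_low = (104.3603 - 115)/1.8570 = -5.7295
β = P(not reject | H₁) = Φ(-1.8095) - Φ(-5.7295) ≈ 0.0352

Answer: β ≈ 0.0352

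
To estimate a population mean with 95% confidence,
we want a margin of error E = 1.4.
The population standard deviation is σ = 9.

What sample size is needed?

Answer: n = 159

Derivation:
z_0.025 = 1.960
n = (z×σ/E)² = (1.960×9/1.4)²
n = 158.7600
Round up: n = 159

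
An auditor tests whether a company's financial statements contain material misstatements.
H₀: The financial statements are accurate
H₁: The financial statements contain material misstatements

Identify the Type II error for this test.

Type I error (α): Rejecting H₀ when H₀ is true
Type II error (β): Failing to reject H₀ when H₁ is true

Answer: Failing to detect material misstatements that are actually present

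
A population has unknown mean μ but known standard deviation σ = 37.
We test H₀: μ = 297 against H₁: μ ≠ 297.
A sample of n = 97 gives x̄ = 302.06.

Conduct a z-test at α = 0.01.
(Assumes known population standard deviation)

Answer: z = 1.3469, fail to reject H₀

Derivation:
Standard error: SE = σ/√n = 37/√97 = 3.7568
z-statistic: z = (x̄ - μ₀)/SE = (302.06 - 297)/3.7568 = 1.3469
Critical value: ±2.576
p-value = 0.1780
Decision: fail to reject H₀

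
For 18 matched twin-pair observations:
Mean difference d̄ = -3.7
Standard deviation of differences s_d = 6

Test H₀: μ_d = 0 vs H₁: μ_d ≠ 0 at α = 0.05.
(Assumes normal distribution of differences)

df = n - 1 = 17
SE = s_d/√n = 6/√18 = 1.4142
t = d̄/SE = -3.7/1.4142 = -2.6163
Critical value: t_{0.025,17} = ±2.110
p-value ≈ 0.0181
Decision: reject H₀

Answer: t = -2.6163, reject H₀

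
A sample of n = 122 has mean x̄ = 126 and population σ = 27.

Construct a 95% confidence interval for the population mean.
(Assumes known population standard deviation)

Confidence level: 95%, α = 0.05
z_0.025 = 1.960
SE = σ/√n = 27/√122 = 2.4445
Margin of error = 1.960 × 2.4445 = 4.7912
CI: x̄ ± margin = 126 ± 4.7912
CI: (121.2088, 130.7912)

Answer: (121.2088, 130.7912)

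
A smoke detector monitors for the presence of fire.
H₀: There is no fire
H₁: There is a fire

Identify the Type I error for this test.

Answer: The alarm sounds when there is no fire (false alarm)

Derivation:
Type I error: rejecting H₀ when it is actually true (false positive).
Type II error: failing to reject H₀ when H₁ is actually true (false negative).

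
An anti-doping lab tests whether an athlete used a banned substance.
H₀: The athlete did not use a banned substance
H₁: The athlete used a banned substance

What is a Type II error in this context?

Answer: Failing to detect doping in an athlete who used a banned substance

Derivation:
Type I error: rejecting H₀ when it is actually true (false positive).
Type II error: failing to reject H₀ when H₁ is actually true (false negative).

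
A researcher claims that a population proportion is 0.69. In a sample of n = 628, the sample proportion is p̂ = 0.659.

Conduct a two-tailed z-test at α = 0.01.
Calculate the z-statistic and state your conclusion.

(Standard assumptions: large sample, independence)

H₀: p = 0.69, H₁: p ≠ 0.69
Standard error: SE = √(p₀(1-p₀)/n) = √(0.69×0.31/628) = 0.018455
z-statistic: z = (p̂ - p₀)/SE = (0.659 - 0.69)/0.018455 = -1.6798
Critical value: z_0.005 = ±2.576
p-value = 0.0930
Decision: fail to reject H₀ at α = 0.01

Answer: z = -1.6798, fail to reject H₀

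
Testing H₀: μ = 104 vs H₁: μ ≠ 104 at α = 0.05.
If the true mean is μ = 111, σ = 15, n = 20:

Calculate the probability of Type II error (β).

SE = σ/√n = 15/√20 = 3.3541
Critical values: μ₀ ± z_0.025×SE = 104 ± 1.960×3.3541
Acceptance region: (97.4260, 110.5740)
Under H₁ (μ = 111): z_high = (110.5740 - 111)/3.3541 = -0.1270, z_low = (97.4260 - 111)/3.3541 = -4.0470
β = P(not reject | H₁) = Φ(-0.1270) - Φ(-4.0470) ≈ 0.4494

Answer: β ≈ 0.4494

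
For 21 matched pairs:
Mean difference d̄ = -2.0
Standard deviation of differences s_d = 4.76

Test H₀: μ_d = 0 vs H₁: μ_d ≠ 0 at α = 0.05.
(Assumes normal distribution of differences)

df = n - 1 = 20
SE = s_d/√n = 4.76/√21 = 1.0387
t = d̄/SE = -2.0/1.0387 = -1.9255
Critical value: t_{0.025,20} = ±2.086
p-value ≈ 0.0685
Decision: fail to reject H₀

Answer: t = -1.9255, fail to reject H₀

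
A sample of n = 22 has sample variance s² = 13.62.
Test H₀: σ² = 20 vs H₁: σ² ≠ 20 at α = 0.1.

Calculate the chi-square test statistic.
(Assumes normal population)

df = n - 1 = 21
χ² = (n-1)s²/σ₀² = 21×13.62/20 = 14.3010
Critical values: χ²_{0.95,21} = 11.591, χ²_{0.05,21} = 32.671
Rejection region: χ² < 11.591 or χ² > 32.671
Decision: fail to reject H₀

Answer: χ² = 14.3010, fail to reject H₀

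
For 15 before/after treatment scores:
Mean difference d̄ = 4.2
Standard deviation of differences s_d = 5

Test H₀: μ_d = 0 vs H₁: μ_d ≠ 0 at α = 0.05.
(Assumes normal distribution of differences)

Answer: t = 3.2533, reject H₀

Derivation:
df = n - 1 = 14
SE = s_d/√n = 5/√15 = 1.2910
t = d̄/SE = 4.2/1.2910 = 3.2533
Critical value: t_{0.025,14} = ±2.145
p-value ≈ 0.0058
Decision: reject H₀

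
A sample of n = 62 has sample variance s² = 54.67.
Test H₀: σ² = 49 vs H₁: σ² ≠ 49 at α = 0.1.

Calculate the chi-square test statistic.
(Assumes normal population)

Answer: χ² = 68.0586, fail to reject H₀

Derivation:
df = n - 1 = 61
χ² = (n-1)s²/σ₀² = 61×54.67/49 = 68.0586
Critical values: χ²_{0.95,61} = 44.038, χ²_{0.05,61} = 80.232
Rejection region: χ² < 44.038 or χ² > 80.232
Decision: fail to reject H₀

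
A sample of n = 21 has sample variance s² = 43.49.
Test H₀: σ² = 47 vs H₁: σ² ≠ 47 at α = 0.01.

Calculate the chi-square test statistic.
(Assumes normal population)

Answer: χ² = 18.5064, fail to reject H₀

Derivation:
df = n - 1 = 20
χ² = (n-1)s²/σ₀² = 20×43.49/47 = 18.5064
Critical values: χ²_{0.995,20} = 7.434, χ²_{0.005,20} = 39.997
Rejection region: χ² < 7.434 or χ² > 39.997
Decision: fail to reject H₀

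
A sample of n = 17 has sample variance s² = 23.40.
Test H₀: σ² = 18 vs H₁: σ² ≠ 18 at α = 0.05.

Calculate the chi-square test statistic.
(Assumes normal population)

Answer: χ² = 20.8000, fail to reject H₀

Derivation:
df = n - 1 = 16
χ² = (n-1)s²/σ₀² = 16×23.40/18 = 20.8000
Critical values: χ²_{0.975,16} = 6.908, χ²_{0.025,16} = 28.845
Rejection region: χ² < 6.908 or χ² > 28.845
Decision: fail to reject H₀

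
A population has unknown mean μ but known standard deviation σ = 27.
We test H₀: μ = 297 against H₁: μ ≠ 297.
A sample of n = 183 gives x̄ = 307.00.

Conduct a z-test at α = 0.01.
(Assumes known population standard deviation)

Answer: z = 5.0103, reject H₀

Derivation:
Standard error: SE = σ/√n = 27/√183 = 1.9959
z-statistic: z = (x̄ - μ₀)/SE = (307.00 - 297)/1.9959 = 5.0103
Critical value: ±2.576
p-value < 0.0001
Decision: reject H₀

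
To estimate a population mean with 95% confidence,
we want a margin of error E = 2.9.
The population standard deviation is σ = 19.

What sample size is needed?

Answer: n = 165

Derivation:
z_0.025 = 1.960
n = (z×σ/E)² = (1.960×19/2.9)²
n = 164.9010
Round up: n = 165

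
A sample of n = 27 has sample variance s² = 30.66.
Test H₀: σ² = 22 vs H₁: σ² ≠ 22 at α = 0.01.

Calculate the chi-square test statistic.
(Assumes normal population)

Answer: χ² = 36.2345, fail to reject H₀

Derivation:
df = n - 1 = 26
χ² = (n-1)s²/σ₀² = 26×30.66/22 = 36.2345
Critical values: χ²_{0.995,26} = 11.160, χ²_{0.005,26} = 48.290
Rejection region: χ² < 11.160 or χ² > 48.290
Decision: fail to reject H₀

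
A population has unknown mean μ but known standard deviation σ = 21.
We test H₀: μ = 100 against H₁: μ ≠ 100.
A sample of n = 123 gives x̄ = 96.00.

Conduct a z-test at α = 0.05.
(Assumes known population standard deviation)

Standard error: SE = σ/√n = 21/√123 = 1.8935
z-statistic: z = (x̄ - μ₀)/SE = (96.00 - 100)/1.8935 = -2.1125
Critical value: ±1.960
p-value = 0.0346
Decision: reject H₀

Answer: z = -2.1125, reject H₀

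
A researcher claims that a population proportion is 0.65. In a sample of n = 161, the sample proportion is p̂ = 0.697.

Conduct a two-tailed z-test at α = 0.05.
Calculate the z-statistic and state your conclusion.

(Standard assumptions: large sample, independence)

H₀: p = 0.65, H₁: p ≠ 0.65
Standard error: SE = √(p₀(1-p₀)/n) = √(0.65×0.35/161) = 0.037590
z-statistic: z = (p̂ - p₀)/SE = (0.697 - 0.65)/0.037590 = 1.2503
Critical value: z_0.025 = ±1.960
p-value = 0.2112
Decision: fail to reject H₀ at α = 0.05

Answer: z = 1.2503, fail to reject H₀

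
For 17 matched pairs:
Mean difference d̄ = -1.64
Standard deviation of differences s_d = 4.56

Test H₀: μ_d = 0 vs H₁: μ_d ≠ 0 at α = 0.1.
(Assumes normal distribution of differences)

Answer: t = -1.4828, fail to reject H₀

Derivation:
df = n - 1 = 16
SE = s_d/√n = 4.56/√17 = 1.1060
t = d̄/SE = -1.64/1.1060 = -1.4828
Critical value: t_{0.05,16} = ±1.746
p-value ≈ 0.1576
Decision: fail to reject H₀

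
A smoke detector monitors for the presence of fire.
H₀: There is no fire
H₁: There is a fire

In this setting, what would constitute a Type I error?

A Type I error (probability α) occurs when we reject a true H₀.
A Type II error (probability β) occurs when we fail to reject a false H₀.

Answer: The alarm sounds when there is no fire (false alarm)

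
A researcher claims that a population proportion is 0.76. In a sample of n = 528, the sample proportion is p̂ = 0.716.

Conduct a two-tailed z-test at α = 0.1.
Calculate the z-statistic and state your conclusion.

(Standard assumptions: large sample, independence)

Answer: z = -2.3674, reject H₀

Derivation:
H₀: p = 0.76, H₁: p ≠ 0.76
Standard error: SE = √(p₀(1-p₀)/n) = √(0.76×0.24/528) = 0.018586
z-statistic: z = (p̂ - p₀)/SE = (0.716 - 0.76)/0.018586 = -2.3674
Critical value: z_0.05 = ±1.645
p-value = 0.0179
Decision: reject H₀ at α = 0.1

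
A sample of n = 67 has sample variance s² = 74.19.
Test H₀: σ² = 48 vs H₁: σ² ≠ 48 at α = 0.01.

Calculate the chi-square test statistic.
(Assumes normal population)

df = n - 1 = 66
χ² = (n-1)s²/σ₀² = 66×74.19/48 = 102.0113
Critical values: χ²_{0.995,66} = 40.158, χ²_{0.005,66} = 99.330
Rejection region: χ² < 40.158 or χ² > 99.330
Decision: reject H₀

Answer: χ² = 102.0113, reject H₀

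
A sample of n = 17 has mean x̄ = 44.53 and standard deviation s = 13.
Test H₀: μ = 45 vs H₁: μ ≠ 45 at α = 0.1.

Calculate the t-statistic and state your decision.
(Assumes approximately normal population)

df = n - 1 = 16
SE = s/√n = 13/√17 = 3.1530
t = (x̄ - μ₀)/SE = (44.53 - 45)/3.1530 = -0.1491
Critical value: t_{0.05,16} = ±1.746
p-value ≈ 0.8833
Decision: fail to reject H₀

Answer: t = -0.1491, fail to reject H₀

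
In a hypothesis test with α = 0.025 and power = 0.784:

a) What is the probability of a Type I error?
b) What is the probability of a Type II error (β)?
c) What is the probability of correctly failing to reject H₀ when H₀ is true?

Answer: a) 0.025, b) 0.216, c) 0.975

Derivation:
a) Type I error probability = α = 0.025
b) Power = P(reject H₀ | H₁ true) = 1 - β = 0.784, so Type II error probability = β = 1 - Power = 0.216
c) P(fail to reject H₀ | H₀ true) = 1 - α = 0.975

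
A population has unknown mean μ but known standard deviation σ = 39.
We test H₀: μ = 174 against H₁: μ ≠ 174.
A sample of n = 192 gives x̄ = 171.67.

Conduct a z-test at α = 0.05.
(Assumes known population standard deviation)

Standard error: SE = σ/√n = 39/√192 = 2.8146
z-statistic: z = (x̄ - μ₀)/SE = (171.67 - 174)/2.8146 = -0.8278
Critical value: ±1.960
p-value = 0.4078
Decision: fail to reject H₀

Answer: z = -0.8278, fail to reject H₀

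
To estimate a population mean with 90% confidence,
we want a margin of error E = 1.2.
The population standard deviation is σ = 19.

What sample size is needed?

Answer: n = 679

Derivation:
z_0.05 = 1.645
n = (z×σ/E)² = (1.645×19/1.2)²
n = 678.3854
Round up: n = 679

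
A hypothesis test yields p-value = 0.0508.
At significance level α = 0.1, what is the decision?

Answer: reject H₀

Derivation:
Compare p-value to α:
0.0508 < 0.1
Decision: reject H₀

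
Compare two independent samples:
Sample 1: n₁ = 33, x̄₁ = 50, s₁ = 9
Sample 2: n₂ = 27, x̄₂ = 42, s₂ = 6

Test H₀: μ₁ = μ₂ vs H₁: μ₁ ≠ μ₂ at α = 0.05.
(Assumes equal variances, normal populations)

Answer: t = 3.9528, reject H₀

Derivation:
Pooled variance: s²_p = [32×9² + 26×6²]/(58) = 60.8276
s_p = 7.7992
SE = s_p×√(1/n₁ + 1/n₂) = 7.7992×√(1/33 + 1/27) = 2.0239
t = (x̄₁ - x̄₂)/SE = (50 - 42)/2.0239 = 3.9528
df = 58, t-critical = ±2.002
Decision: reject H₀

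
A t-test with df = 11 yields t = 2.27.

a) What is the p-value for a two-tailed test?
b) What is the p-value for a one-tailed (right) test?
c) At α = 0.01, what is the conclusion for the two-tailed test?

Answer: a) 0.0443, b) 0.0222, c) fail to reject H₀

Derivation:
Using t-distribution with df = 11:
a) Two-tailed: p = 2×P(T > 2.27) = 0.0443
b) One-tailed: p = P(T > 2.27) = 0.0222
c) 0.0443 ≥ 0.01, fail to reject H₀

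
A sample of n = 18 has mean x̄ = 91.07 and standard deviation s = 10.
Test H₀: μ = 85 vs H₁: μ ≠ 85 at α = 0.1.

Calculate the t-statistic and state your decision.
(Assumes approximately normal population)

Answer: t = 2.5753, reject H₀

Derivation:
df = n - 1 = 17
SE = s/√n = 10/√18 = 2.3570
t = (x̄ - μ₀)/SE = (91.07 - 85)/2.3570 = 2.5753
Critical value: t_{0.05,17} = ±1.740
p-value ≈ 0.0197
Decision: reject H₀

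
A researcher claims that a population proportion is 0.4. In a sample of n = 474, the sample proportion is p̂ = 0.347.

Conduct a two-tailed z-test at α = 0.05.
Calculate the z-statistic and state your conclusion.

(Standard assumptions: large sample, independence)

H₀: p = 0.4, H₁: p ≠ 0.4
Standard error: SE = √(p₀(1-p₀)/n) = √(0.4×0.6/474) = 0.022502
z-statistic: z = (p̂ - p₀)/SE = (0.347 - 0.4)/0.022502 = -2.3553
Critical value: z_0.025 = ±1.960
p-value = 0.0185
Decision: reject H₀ at α = 0.05

Answer: z = -2.3553, reject H₀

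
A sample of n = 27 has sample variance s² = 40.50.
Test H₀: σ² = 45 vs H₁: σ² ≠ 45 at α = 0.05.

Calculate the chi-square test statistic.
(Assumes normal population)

Answer: χ² = 23.4000, fail to reject H₀

Derivation:
df = n - 1 = 26
χ² = (n-1)s²/σ₀² = 26×40.50/45 = 23.4000
Critical values: χ²_{0.975,26} = 13.844, χ²_{0.025,26} = 41.923
Rejection region: χ² < 13.844 or χ² > 41.923
Decision: fail to reject H₀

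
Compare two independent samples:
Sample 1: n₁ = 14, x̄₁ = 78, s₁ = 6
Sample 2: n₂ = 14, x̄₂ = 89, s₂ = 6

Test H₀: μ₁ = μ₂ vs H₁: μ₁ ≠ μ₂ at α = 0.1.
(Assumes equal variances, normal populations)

Answer: t = -4.8505, reject H₀

Derivation:
Pooled variance: s²_p = [13×6² + 13×6²]/(26) = 36.0000
s_p = 6.0000
SE = s_p×√(1/n₁ + 1/n₂) = 6.0000×√(1/14 + 1/14) = 2.2678
t = (x̄₁ - x̄₂)/SE = (78 - 89)/2.2678 = -4.8505
df = 26, t-critical = ±1.706
Decision: reject H₀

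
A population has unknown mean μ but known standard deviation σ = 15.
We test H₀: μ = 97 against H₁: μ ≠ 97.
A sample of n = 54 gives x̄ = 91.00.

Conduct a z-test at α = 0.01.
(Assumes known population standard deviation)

Answer: z = -2.9394, reject H₀

Derivation:
Standard error: SE = σ/√n = 15/√54 = 2.0412
z-statistic: z = (x̄ - μ₀)/SE = (91.00 - 97)/2.0412 = -2.9394
Critical value: ±2.576
p-value = 0.0033
Decision: reject H₀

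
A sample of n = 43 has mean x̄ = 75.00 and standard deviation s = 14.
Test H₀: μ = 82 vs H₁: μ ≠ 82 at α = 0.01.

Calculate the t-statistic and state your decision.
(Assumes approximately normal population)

Answer: t = -3.2787, reject H₀

Derivation:
df = n - 1 = 42
SE = s/√n = 14/√43 = 2.1350
t = (x̄ - μ₀)/SE = (75.00 - 82)/2.1350 = -3.2787
Critical value: t_{0.005,42} = ±2.698
p-value ≈ 0.0021
Decision: reject H₀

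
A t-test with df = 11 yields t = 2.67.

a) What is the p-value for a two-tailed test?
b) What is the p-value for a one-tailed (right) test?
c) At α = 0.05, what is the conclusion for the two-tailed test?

Answer: a) 0.0218, b) 0.0109, c) reject H₀

Derivation:
Using t-distribution with df = 11:
a) Two-tailed: p = 2×P(T > 2.67) = 0.0218
b) One-tailed: p = P(T > 2.67) = 0.0109
c) 0.0218 < 0.05, reject H₀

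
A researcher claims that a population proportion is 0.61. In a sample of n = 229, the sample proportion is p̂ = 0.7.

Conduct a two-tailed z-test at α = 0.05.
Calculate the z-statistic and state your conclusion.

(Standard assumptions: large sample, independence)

Answer: z = 2.7923, reject H₀

Derivation:
H₀: p = 0.61, H₁: p ≠ 0.61
Standard error: SE = √(p₀(1-p₀)/n) = √(0.61×0.39/229) = 0.032231
z-statistic: z = (p̂ - p₀)/SE = (0.7 - 0.61)/0.032231 = 2.7923
Critical value: z_0.025 = ±1.960
p-value = 0.0052
Decision: reject H₀ at α = 0.05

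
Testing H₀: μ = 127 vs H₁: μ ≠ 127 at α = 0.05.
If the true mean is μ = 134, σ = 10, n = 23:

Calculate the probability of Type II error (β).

SE = σ/√n = 10/√23 = 2.0851
Critical values: μ₀ ± z_0.025×SE = 127 ± 1.960×2.0851
Acceptance region: (122.9132, 131.0868)
Under H₁ (μ = 134): z_high = (131.0868 - 134)/2.0851 = -1.3972, z_low = (122.9132 - 134)/2.0851 = -5.3172
β = P(not reject | H₁) = Φ(-1.3972) - Φ(-5.3172) ≈ 0.0812

Answer: β ≈ 0.0812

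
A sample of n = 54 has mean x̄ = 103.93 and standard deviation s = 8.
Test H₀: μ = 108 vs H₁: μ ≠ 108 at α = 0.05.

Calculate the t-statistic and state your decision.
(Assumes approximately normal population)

df = n - 1 = 53
SE = s/√n = 8/√54 = 1.0887
t = (x̄ - μ₀)/SE = (103.93 - 108)/1.0887 = -3.7384
Critical value: t_{0.025,53} = ±2.006
p-value ≈ 0.0005
Decision: reject H₀

Answer: t = -3.7384, reject H₀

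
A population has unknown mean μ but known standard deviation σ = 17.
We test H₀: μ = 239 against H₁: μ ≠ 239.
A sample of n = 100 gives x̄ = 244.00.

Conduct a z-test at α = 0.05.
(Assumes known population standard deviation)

Answer: z = 2.9412, reject H₀

Derivation:
Standard error: SE = σ/√n = 17/√100 = 1.7000
z-statistic: z = (x̄ - μ₀)/SE = (244.00 - 239)/1.7000 = 2.9412
Critical value: ±1.960
p-value = 0.0033
Decision: reject H₀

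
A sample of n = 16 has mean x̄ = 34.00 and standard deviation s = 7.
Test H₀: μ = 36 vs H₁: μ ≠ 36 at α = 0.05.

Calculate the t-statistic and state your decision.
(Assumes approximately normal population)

df = n - 1 = 15
SE = s/√n = 7/√16 = 1.7500
t = (x̄ - μ₀)/SE = (34.00 - 36)/1.7500 = -1.1429
Critical value: t_{0.025,15} = ±2.131
p-value ≈ 0.2710
Decision: fail to reject H₀

Answer: t = -1.1429, fail to reject H₀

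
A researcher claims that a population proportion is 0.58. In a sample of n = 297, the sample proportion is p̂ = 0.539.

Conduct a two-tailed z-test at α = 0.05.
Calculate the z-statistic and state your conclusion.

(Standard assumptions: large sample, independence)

Answer: z = -1.4316, fail to reject H₀

Derivation:
H₀: p = 0.58, H₁: p ≠ 0.58
Standard error: SE = √(p₀(1-p₀)/n) = √(0.58×0.42/297) = 0.028639
z-statistic: z = (p̂ - p₀)/SE = (0.539 - 0.58)/0.028639 = -1.4316
Critical value: z_0.025 = ±1.960
p-value = 0.1523
Decision: fail to reject H₀ at α = 0.05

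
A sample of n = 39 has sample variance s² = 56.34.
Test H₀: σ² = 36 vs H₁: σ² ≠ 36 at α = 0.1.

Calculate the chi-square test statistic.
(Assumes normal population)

Answer: χ² = 59.4700, reject H₀

Derivation:
df = n - 1 = 38
χ² = (n-1)s²/σ₀² = 38×56.34/36 = 59.4700
Critical values: χ²_{0.95,38} = 24.884, χ²_{0.05,38} = 53.384
Rejection region: χ² < 24.884 or χ² > 53.384
Decision: reject H₀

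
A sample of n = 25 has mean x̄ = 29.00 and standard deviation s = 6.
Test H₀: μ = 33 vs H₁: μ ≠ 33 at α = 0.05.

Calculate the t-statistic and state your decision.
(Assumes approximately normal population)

df = n - 1 = 24
SE = s/√n = 6/√25 = 1.2000
t = (x̄ - μ₀)/SE = (29.00 - 33)/1.2000 = -3.3333
Critical value: t_{0.025,24} = ±2.064
p-value ≈ 0.0028
Decision: reject H₀

Answer: t = -3.3333, reject H₀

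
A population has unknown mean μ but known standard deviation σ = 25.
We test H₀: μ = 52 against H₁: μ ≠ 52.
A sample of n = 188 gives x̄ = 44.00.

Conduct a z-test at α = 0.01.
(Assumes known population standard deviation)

Answer: z = -4.3876, reject H₀

Derivation:
Standard error: SE = σ/√n = 25/√188 = 1.8233
z-statistic: z = (x̄ - μ₀)/SE = (44.00 - 52)/1.8233 = -4.3876
Critical value: ±2.576
p-value < 0.0001
Decision: reject H₀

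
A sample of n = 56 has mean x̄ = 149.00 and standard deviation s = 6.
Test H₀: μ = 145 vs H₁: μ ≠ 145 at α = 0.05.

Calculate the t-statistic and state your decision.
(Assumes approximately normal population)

df = n - 1 = 55
SE = s/√n = 6/√56 = 0.8018
t = (x̄ - μ₀)/SE = (149.00 - 145)/0.8018 = 4.9888
Critical value: t_{0.025,55} = ±2.004
p-value < 0.0001
Decision: reject H₀

Answer: t = 4.9888, reject H₀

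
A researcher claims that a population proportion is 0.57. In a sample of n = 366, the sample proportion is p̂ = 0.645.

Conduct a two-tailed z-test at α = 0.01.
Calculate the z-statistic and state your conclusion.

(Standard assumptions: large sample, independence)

H₀: p = 0.57, H₁: p ≠ 0.57
Standard error: SE = √(p₀(1-p₀)/n) = √(0.57×0.43/366) = 0.025878
z-statistic: z = (p̂ - p₀)/SE = (0.645 - 0.57)/0.025878 = 2.8982
Critical value: z_0.005 = ±2.576
p-value = 0.0038
Decision: reject H₀ at α = 0.01

Answer: z = 2.8982, reject H₀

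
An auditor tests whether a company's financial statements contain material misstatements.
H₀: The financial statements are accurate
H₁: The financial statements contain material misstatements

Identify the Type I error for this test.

A Type I error (probability α) occurs when we reject a true H₀.
A Type II error (probability β) occurs when we fail to reject a false H₀.

Answer: Concluding the statements are misstated when they are actually accurate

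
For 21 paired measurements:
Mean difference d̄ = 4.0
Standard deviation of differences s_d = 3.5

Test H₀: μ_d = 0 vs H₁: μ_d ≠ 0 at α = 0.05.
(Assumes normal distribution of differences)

df = n - 1 = 20
SE = s_d/√n = 3.5/√21 = 0.7638
t = d̄/SE = 4.0/0.7638 = 5.2370
Critical value: t_{0.025,20} = ±2.086
p-value < 0.0001
Decision: reject H₀

Answer: t = 5.2370, reject H₀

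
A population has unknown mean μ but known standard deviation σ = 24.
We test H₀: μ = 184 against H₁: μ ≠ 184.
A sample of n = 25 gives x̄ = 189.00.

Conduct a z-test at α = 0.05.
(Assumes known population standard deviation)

Answer: z = 1.0417, fail to reject H₀

Derivation:
Standard error: SE = σ/√n = 24/√25 = 4.8000
z-statistic: z = (x̄ - μ₀)/SE = (189.00 - 184)/4.8000 = 1.0417
Critical value: ±1.960
p-value = 0.2976
Decision: fail to reject H₀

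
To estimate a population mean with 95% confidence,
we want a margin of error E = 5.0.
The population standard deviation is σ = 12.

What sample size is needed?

z_0.025 = 1.960
n = (z×σ/E)² = (1.960×12/5.0)²
n = 22.1276
Round up: n = 23

Answer: n = 23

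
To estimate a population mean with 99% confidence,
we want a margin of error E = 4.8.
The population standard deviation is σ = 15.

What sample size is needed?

z_0.005 = 2.576
n = (z×σ/E)² = (2.576×15/4.8)²
n = 64.8025
Round up: n = 65

Answer: n = 65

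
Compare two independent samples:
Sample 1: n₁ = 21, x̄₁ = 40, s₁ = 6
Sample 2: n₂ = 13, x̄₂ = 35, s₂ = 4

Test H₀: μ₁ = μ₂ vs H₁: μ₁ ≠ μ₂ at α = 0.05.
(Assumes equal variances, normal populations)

Pooled variance: s²_p = [20×6² + 12×4²]/(32) = 28.5000
s_p = 5.3385
SE = s_p×√(1/n₁ + 1/n₂) = 5.3385×√(1/21 + 1/13) = 1.8840
t = (x̄₁ - x̄₂)/SE = (40 - 35)/1.8840 = 2.6539
df = 32, t-critical = ±2.037
Decision: reject H₀

Answer: t = 2.6539, reject H₀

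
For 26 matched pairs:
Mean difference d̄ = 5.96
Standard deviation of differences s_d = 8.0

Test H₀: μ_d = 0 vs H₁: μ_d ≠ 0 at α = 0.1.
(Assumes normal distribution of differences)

df = n - 1 = 25
SE = s_d/√n = 8.0/√26 = 1.5689
t = d̄/SE = 5.96/1.5689 = 3.7988
Critical value: t_{0.05,25} = ±1.708
p-value ≈ 0.0008
Decision: reject H₀

Answer: t = 3.7988, reject H₀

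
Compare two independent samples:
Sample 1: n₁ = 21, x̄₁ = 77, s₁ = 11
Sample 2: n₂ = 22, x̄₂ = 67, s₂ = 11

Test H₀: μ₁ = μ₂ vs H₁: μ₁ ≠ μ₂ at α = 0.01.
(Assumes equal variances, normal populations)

Answer: t = 2.9798, reject H₀

Derivation:
Pooled variance: s²_p = [20×11² + 21×11²]/(41) = 121.0000
s_p = 11.0000
SE = s_p×√(1/n₁ + 1/n₂) = 11.0000×√(1/21 + 1/22) = 3.3559
t = (x̄₁ - x̄₂)/SE = (77 - 67)/3.3559 = 2.9798
df = 41, t-critical = ±2.701
Decision: reject H₀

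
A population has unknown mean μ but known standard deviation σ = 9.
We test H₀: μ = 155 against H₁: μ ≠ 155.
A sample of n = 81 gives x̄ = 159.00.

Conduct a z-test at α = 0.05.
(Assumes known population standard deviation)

Standard error: SE = σ/√n = 9/√81 = 1.0000
z-statistic: z = (x̄ - μ₀)/SE = (159.00 - 155)/1.0000 = 4.0000
Critical value: ±1.960
p-value = 0.0001
Decision: reject H₀

Answer: z = 4.0000, reject H₀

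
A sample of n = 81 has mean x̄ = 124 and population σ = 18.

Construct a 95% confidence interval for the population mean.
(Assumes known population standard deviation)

Confidence level: 95%, α = 0.05
z_0.025 = 1.960
SE = σ/√n = 18/√81 = 2.0000
Margin of error = 1.960 × 2.0000 = 3.9200
CI: x̄ ± margin = 124 ± 3.9200
CI: (120.0800, 127.9200)

Answer: (120.0800, 127.9200)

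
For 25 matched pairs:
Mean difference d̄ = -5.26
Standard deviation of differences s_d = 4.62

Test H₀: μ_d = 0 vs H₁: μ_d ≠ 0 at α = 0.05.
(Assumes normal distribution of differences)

df = n - 1 = 24
SE = s_d/√n = 4.62/√25 = 0.9240
t = d̄/SE = -5.26/0.9240 = -5.6926
Critical value: t_{0.025,24} = ±2.064
p-value < 0.0001
Decision: reject H₀

Answer: t = -5.6926, reject H₀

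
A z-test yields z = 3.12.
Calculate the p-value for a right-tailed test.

Answer: p-value ≈ 0.0009

Derivation:
For z = 3.12:
p = P(Z > 3.12) = 1 - Φ(3.12) = 0.0009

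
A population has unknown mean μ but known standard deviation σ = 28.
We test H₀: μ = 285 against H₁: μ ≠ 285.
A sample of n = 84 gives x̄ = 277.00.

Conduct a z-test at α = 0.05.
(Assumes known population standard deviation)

Answer: z = -2.6186, reject H₀

Derivation:
Standard error: SE = σ/√n = 28/√84 = 3.0551
z-statistic: z = (x̄ - μ₀)/SE = (277.00 - 285)/3.0551 = -2.6186
Critical value: ±1.960
p-value = 0.0088
Decision: reject H₀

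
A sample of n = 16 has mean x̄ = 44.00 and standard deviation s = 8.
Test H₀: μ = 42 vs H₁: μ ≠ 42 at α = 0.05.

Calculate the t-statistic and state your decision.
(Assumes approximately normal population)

Answer: t = 1.0000, fail to reject H₀

Derivation:
df = n - 1 = 15
SE = s/√n = 8/√16 = 2.0000
t = (x̄ - μ₀)/SE = (44.00 - 42)/2.0000 = 1.0000
Critical value: t_{0.025,15} = ±2.131
p-value ≈ 0.3332
Decision: fail to reject H₀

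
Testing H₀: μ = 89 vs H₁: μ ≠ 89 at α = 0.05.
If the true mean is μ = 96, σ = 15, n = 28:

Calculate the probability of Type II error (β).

Answer: β ≈ 0.3052

Derivation:
SE = σ/√n = 15/√28 = 2.8347
Critical values: μ₀ ± z_0.025×SE = 89 ± 1.960×2.8347
Acceptance region: (83.4440, 94.5560)
Under H₁ (μ = 96): z_high = (94.5560 - 96)/2.8347 = -0.5094, z_low = (83.4440 - 96)/2.8347 = -4.4294
β = P(not reject | H₁) = Φ(-0.5094) - Φ(-4.4294) ≈ 0.3052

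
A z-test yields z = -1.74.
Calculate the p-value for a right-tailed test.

For z = -1.74:
p = P(Z > -1.74) = 1 - Φ(-1.74) = 0.9591

Answer: p-value ≈ 0.9591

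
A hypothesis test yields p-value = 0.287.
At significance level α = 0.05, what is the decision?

Compare p-value to α:
0.287 ≥ 0.05
Decision: fail to reject H₀

Answer: fail to reject H₀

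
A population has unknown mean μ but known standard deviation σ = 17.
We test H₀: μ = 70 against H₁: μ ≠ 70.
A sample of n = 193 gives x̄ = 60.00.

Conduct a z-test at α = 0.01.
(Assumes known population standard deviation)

Answer: z = -8.1719, reject H₀

Derivation:
Standard error: SE = σ/√n = 17/√193 = 1.2237
z-statistic: z = (x̄ - μ₀)/SE = (60.00 - 70)/1.2237 = -8.1719
Critical value: ±2.576
p-value < 0.0001
Decision: reject H₀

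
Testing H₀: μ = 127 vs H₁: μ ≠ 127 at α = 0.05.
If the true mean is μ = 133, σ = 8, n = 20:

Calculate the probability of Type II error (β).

SE = σ/√n = 8/√20 = 1.7889
Critical values: μ₀ ± z_0.025×SE = 127 ± 1.960×1.7889
Acceptance region: (123.4938, 130.5062)
Under H₁ (μ = 133): z_high = (130.5062 - 133)/1.7889 = -1.3940, z_low = (123.4938 - 133)/1.7889 = -5.3140
β = P(not reject | H₁) = Φ(-1.3940) - Φ(-5.3140) ≈ 0.0817

Answer: β ≈ 0.0817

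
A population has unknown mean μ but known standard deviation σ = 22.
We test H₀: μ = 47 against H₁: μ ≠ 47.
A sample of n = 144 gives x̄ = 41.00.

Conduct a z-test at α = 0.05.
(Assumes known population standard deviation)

Standard error: SE = σ/√n = 22/√144 = 1.8333
z-statistic: z = (x̄ - μ₀)/SE = (41.00 - 47)/1.8333 = -3.2728
Critical value: ±1.960
p-value = 0.0011
Decision: reject H₀

Answer: z = -3.2728, reject H₀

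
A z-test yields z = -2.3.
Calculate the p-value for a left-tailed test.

Answer: p-value ≈ 0.0107

Derivation:
For z = -2.3:
p = P(Z < -2.3) = Φ(-2.3) = 0.0107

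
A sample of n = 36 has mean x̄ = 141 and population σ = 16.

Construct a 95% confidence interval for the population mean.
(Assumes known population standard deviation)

Answer: (135.7733, 146.2267)

Derivation:
Confidence level: 95%, α = 0.05
z_0.025 = 1.960
SE = σ/√n = 16/√36 = 2.6667
Margin of error = 1.960 × 2.6667 = 5.2267
CI: x̄ ± margin = 141 ± 5.2267
CI: (135.7733, 146.2267)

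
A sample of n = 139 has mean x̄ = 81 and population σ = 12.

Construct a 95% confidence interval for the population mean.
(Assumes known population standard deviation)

Answer: (79.0051, 82.9949)

Derivation:
Confidence level: 95%, α = 0.05
z_0.025 = 1.960
SE = σ/√n = 12/√139 = 1.0178
Margin of error = 1.960 × 1.0178 = 1.9949
CI: x̄ ± margin = 81 ± 1.9949
CI: (79.0051, 82.9949)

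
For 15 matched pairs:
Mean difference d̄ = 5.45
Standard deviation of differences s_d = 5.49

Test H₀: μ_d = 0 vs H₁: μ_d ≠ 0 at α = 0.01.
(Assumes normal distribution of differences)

df = n - 1 = 14
SE = s_d/√n = 5.49/√15 = 1.4175
t = d̄/SE = 5.45/1.4175 = 3.8448
Critical value: t_{0.005,14} = ±2.977
p-value ≈ 0.0018
Decision: reject H₀

Answer: t = 3.8448, reject H₀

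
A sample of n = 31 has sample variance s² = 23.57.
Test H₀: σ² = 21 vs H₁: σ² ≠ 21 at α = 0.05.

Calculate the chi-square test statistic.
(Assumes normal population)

df = n - 1 = 30
χ² = (n-1)s²/σ₀² = 30×23.57/21 = 33.6714
Critical values: χ²_{0.975,30} = 16.791, χ²_{0.025,30} = 46.979
Rejection region: χ² < 16.791 or χ² > 46.979
Decision: fail to reject H₀

Answer: χ² = 33.6714, fail to reject H₀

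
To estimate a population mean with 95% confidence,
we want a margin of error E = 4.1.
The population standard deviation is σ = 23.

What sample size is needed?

Answer: n = 121

Derivation:
z_0.025 = 1.960
n = (z×σ/E)² = (1.960×23/4.1)²
n = 120.8927
Round up: n = 121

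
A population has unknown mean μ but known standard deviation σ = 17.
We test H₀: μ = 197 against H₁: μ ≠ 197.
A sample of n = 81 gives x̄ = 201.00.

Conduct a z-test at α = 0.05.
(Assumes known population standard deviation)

Answer: z = 2.1176, reject H₀

Derivation:
Standard error: SE = σ/√n = 17/√81 = 1.8889
z-statistic: z = (x̄ - μ₀)/SE = (201.00 - 197)/1.8889 = 2.1176
Critical value: ±1.960
p-value = 0.0342
Decision: reject H₀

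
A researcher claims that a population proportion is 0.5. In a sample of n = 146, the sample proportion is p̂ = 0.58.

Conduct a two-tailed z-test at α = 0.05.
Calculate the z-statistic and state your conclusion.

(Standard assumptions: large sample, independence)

Answer: z = 1.9333, fail to reject H₀

Derivation:
H₀: p = 0.5, H₁: p ≠ 0.5
Standard error: SE = √(p₀(1-p₀)/n) = √(0.5×0.5/146) = 0.041380
z-statistic: z = (p̂ - p₀)/SE = (0.58 - 0.5)/0.041380 = 1.9333
Critical value: z_0.025 = ±1.960
p-value = 0.0532
Decision: fail to reject H₀ at α = 0.05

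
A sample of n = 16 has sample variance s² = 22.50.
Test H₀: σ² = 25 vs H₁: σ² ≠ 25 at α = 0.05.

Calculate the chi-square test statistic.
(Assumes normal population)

df = n - 1 = 15
χ² = (n-1)s²/σ₀² = 15×22.50/25 = 13.5000
Critical values: χ²_{0.975,15} = 6.262, χ²_{0.025,15} = 27.488
Rejection region: χ² < 6.262 or χ² > 27.488
Decision: fail to reject H₀

Answer: χ² = 13.5000, fail to reject H₀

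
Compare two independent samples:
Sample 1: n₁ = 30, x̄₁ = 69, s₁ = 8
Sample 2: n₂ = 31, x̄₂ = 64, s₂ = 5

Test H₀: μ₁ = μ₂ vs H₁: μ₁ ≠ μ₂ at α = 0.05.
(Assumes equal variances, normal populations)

Answer: t = 2.9375, reject H₀

Derivation:
Pooled variance: s²_p = [29×8² + 30×5²]/(59) = 44.1695
s_p = 6.6460
SE = s_p×√(1/n₁ + 1/n₂) = 6.6460×√(1/30 + 1/31) = 1.7021
t = (x̄₁ - x̄₂)/SE = (69 - 64)/1.7021 = 2.9375
df = 59, t-critical = ±2.001
Decision: reject H₀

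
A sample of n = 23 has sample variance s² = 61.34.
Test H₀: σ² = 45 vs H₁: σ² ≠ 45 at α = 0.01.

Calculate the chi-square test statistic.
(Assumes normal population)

Answer: χ² = 29.9884, fail to reject H₀

Derivation:
df = n - 1 = 22
χ² = (n-1)s²/σ₀² = 22×61.34/45 = 29.9884
Critical values: χ²_{0.995,22} = 8.643, χ²_{0.005,22} = 42.796
Rejection region: χ² < 8.643 or χ² > 42.796
Decision: fail to reject H₀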